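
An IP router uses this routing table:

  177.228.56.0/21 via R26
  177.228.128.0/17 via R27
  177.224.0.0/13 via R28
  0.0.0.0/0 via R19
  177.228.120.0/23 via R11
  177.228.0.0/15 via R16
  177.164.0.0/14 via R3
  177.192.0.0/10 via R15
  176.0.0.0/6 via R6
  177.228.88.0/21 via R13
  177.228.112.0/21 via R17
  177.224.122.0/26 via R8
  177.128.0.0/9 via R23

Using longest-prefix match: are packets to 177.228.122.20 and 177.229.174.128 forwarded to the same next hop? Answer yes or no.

yes

177.228.122.20: longest match 177.228.0.0/15 -> R16
177.229.174.128: longest match 177.228.0.0/15 -> R16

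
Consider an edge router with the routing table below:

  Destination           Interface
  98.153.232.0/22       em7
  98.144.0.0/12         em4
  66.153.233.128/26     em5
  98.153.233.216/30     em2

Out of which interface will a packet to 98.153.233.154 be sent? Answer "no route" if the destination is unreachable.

Routes whose prefix contains 98.153.233.154:
  98.144.0.0/12 (98.144.0.0 - 98.159.255.255) -> em4
  98.153.232.0/22 (98.153.232.0 - 98.153.235.255) -> em7
More-specific entries that do NOT match:
  98.153.233.216/30 (98.153.233.216 - 98.153.233.219) does not contain 98.153.233.154
  66.153.233.128/26 (66.153.233.128 - 66.153.233.191) does not contain 98.153.233.154
Longest matching prefix is /22 -> interface em7.

em7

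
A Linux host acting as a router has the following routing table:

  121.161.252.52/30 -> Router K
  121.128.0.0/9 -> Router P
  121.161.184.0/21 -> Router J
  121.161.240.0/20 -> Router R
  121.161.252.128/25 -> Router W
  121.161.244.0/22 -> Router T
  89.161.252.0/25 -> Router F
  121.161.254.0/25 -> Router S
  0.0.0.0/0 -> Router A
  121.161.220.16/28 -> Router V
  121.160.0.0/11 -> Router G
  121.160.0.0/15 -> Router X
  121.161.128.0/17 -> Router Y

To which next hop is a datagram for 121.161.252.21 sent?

Router R

Routes whose prefix contains 121.161.252.21:
  0.0.0.0/0 (default, matches everything) -> Router A
  121.128.0.0/9 (121.128.0.0 - 121.255.255.255) -> Router P
  121.160.0.0/11 (121.160.0.0 - 121.191.255.255) -> Router G
  121.160.0.0/15 (121.160.0.0 - 121.161.255.255) -> Router X
  121.161.128.0/17 (121.161.128.0 - 121.161.255.255) -> Router Y
  121.161.240.0/20 (121.161.240.0 - 121.161.255.255) -> Router R
More-specific entries that do NOT match:
  121.161.252.52/30 (121.161.252.52 - 121.161.252.55) does not contain 121.161.252.21
  121.161.220.16/28 (121.161.220.16 - 121.161.220.31) does not contain 121.161.252.21
  121.161.252.128/25 (121.161.252.128 - 121.161.252.255) does not contain 121.161.252.21
  89.161.252.0/25 (89.161.252.0 - 89.161.252.127) does not contain 121.161.252.21
  121.161.254.0/25 (121.161.254.0 - 121.161.254.127) does not contain 121.161.252.21
  121.161.244.0/22 (121.161.244.0 - 121.161.247.255) does not contain 121.161.252.21
  121.161.184.0/21 (121.161.184.0 - 121.161.191.255) does not contain 121.161.252.21
Longest matching prefix is /20 -> next hop Router R.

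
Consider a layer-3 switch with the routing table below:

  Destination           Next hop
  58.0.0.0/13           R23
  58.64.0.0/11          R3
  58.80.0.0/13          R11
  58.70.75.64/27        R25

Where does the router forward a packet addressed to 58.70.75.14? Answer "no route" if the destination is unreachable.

Routes whose prefix contains 58.70.75.14:
  58.64.0.0/11 (58.64.0.0 - 58.95.255.255) -> R3
More-specific entries that do NOT match:
  58.70.75.64/27 (58.70.75.64 - 58.70.75.95) does not contain 58.70.75.14
  58.0.0.0/13 (58.0.0.0 - 58.7.255.255) does not contain 58.70.75.14
  58.80.0.0/13 (58.80.0.0 - 58.87.255.255) does not contain 58.70.75.14
Longest matching prefix is /11 -> next hop R3.

R3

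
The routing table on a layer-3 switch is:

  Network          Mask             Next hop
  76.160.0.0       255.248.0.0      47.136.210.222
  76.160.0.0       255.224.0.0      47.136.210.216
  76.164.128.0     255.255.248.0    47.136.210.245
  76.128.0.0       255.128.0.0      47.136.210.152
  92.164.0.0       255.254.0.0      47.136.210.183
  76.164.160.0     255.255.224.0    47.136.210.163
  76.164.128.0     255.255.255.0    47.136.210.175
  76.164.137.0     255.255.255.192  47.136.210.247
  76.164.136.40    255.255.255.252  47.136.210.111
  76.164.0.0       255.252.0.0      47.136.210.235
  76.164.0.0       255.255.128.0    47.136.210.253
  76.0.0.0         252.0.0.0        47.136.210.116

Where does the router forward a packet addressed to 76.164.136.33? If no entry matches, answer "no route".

47.136.210.235

Routes whose prefix contains 76.164.136.33:
  76.0.0.0/6 (76.0.0.0 - 79.255.255.255) -> 47.136.210.116
  76.128.0.0/9 (76.128.0.0 - 76.255.255.255) -> 47.136.210.152
  76.160.0.0/11 (76.160.0.0 - 76.191.255.255) -> 47.136.210.216
  76.160.0.0/13 (76.160.0.0 - 76.167.255.255) -> 47.136.210.222
  76.164.0.0/14 (76.164.0.0 - 76.167.255.255) -> 47.136.210.235
More-specific entries that do NOT match:
  76.164.136.40/30 (76.164.136.40 - 76.164.136.43) does not contain 76.164.136.33
  76.164.137.0/26 (76.164.137.0 - 76.164.137.63) does not contain 76.164.136.33
  76.164.128.0/24 (76.164.128.0 - 76.164.128.255) does not contain 76.164.136.33
  76.164.128.0/21 (76.164.128.0 - 76.164.135.255) does not contain 76.164.136.33
  76.164.160.0/19 (76.164.160.0 - 76.164.191.255) does not contain 76.164.136.33
  76.164.0.0/17 (76.164.0.0 - 76.164.127.255) does not contain 76.164.136.33
  92.164.0.0/15 (92.164.0.0 - 92.165.255.255) does not contain 76.164.136.33
Longest matching prefix is /14 -> next hop 47.136.210.235.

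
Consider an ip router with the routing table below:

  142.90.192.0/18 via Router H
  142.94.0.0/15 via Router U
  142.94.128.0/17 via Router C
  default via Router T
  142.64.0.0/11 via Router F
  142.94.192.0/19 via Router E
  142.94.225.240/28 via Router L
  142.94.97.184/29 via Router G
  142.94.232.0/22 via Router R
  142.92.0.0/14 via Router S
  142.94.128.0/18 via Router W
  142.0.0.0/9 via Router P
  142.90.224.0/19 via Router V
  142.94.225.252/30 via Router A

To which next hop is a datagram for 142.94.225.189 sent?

Router C

Routes whose prefix contains 142.94.225.189:
  0.0.0.0/0 (default, matches everything) -> Router T
  142.0.0.0/9 (142.0.0.0 - 142.127.255.255) -> Router P
  142.64.0.0/11 (142.64.0.0 - 142.95.255.255) -> Router F
  142.92.0.0/14 (142.92.0.0 - 142.95.255.255) -> Router S
  142.94.0.0/15 (142.94.0.0 - 142.95.255.255) -> Router U
  142.94.128.0/17 (142.94.128.0 - 142.94.255.255) -> Router C
More-specific entries that do NOT match:
  142.94.225.252/30 (142.94.225.252 - 142.94.225.255) does not contain 142.94.225.189
  142.94.97.184/29 (142.94.97.184 - 142.94.97.191) does not contain 142.94.225.189
  142.94.225.240/28 (142.94.225.240 - 142.94.225.255) does not contain 142.94.225.189
  142.94.232.0/22 (142.94.232.0 - 142.94.235.255) does not contain 142.94.225.189
  142.94.192.0/19 (142.94.192.0 - 142.94.223.255) does not contain 142.94.225.189
  142.90.224.0/19 (142.90.224.0 - 142.90.255.255) does not contain 142.94.225.189
  142.90.192.0/18 (142.90.192.0 - 142.90.255.255) does not contain 142.94.225.189
  142.94.128.0/18 (142.94.128.0 - 142.94.191.255) does not contain 142.94.225.189
Longest matching prefix is /17 -> next hop Router C.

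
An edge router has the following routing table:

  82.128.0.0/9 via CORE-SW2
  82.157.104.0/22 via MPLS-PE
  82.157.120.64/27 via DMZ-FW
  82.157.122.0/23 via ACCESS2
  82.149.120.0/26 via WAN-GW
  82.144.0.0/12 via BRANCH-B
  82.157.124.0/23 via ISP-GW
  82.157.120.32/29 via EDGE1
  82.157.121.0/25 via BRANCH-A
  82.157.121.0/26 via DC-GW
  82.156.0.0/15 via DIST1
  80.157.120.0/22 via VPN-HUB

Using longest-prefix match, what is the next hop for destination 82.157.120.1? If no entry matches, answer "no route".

DIST1

Routes whose prefix contains 82.157.120.1:
  82.128.0.0/9 (82.128.0.0 - 82.255.255.255) -> CORE-SW2
  82.144.0.0/12 (82.144.0.0 - 82.159.255.255) -> BRANCH-B
  82.156.0.0/15 (82.156.0.0 - 82.157.255.255) -> DIST1
More-specific entries that do NOT match:
  82.157.120.32/29 (82.157.120.32 - 82.157.120.39) does not contain 82.157.120.1
  82.157.120.64/27 (82.157.120.64 - 82.157.120.95) does not contain 82.157.120.1
  82.149.120.0/26 (82.149.120.0 - 82.149.120.63) does not contain 82.157.120.1
  82.157.121.0/26 (82.157.121.0 - 82.157.121.63) does not contain 82.157.120.1
  82.157.121.0/25 (82.157.121.0 - 82.157.121.127) does not contain 82.157.120.1
  82.157.122.0/23 (82.157.122.0 - 82.157.123.255) does not contain 82.157.120.1
  82.157.124.0/23 (82.157.124.0 - 82.157.125.255) does not contain 82.157.120.1
  82.157.104.0/22 (82.157.104.0 - 82.157.107.255) does not contain 82.157.120.1
  80.157.120.0/22 (80.157.120.0 - 80.157.123.255) does not contain 82.157.120.1
Longest matching prefix is /15 -> next hop DIST1.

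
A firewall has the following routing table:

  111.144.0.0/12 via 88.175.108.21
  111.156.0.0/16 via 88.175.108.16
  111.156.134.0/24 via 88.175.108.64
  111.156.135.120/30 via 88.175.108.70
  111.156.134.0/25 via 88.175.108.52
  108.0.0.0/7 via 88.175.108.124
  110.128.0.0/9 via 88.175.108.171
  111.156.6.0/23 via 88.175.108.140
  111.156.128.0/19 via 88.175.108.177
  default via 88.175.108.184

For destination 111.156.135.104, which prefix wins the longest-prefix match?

111.156.128.0/19

Entries matching 111.156.135.104:
  0.0.0.0/0 (default, matches everything)
  111.144.0.0/12 (111.144.0.0 - 111.159.255.255)
  111.156.0.0/16 (111.156.0.0 - 111.156.255.255)
  111.156.128.0/19 (111.156.128.0 - 111.156.159.255)
Most specific is 111.156.128.0/19.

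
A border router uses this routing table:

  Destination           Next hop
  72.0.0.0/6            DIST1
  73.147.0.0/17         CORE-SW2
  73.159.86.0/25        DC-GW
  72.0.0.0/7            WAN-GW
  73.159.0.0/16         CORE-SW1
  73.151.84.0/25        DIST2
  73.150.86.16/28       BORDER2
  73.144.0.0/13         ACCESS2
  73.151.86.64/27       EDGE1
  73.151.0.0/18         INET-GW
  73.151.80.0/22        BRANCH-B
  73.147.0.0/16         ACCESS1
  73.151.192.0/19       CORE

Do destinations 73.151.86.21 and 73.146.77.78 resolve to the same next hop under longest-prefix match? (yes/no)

yes

73.151.86.21: longest match 73.144.0.0/13 -> ACCESS2
73.146.77.78: longest match 73.144.0.0/13 -> ACCESS2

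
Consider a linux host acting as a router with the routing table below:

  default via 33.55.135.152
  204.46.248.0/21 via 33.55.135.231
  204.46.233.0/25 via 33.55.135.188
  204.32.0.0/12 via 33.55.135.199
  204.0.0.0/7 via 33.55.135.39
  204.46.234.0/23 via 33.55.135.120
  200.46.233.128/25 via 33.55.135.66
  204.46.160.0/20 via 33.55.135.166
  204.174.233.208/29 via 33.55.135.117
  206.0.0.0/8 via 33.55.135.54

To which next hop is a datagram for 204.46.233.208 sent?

33.55.135.199

Routes whose prefix contains 204.46.233.208:
  0.0.0.0/0 (default, matches everything) -> 33.55.135.152
  204.0.0.0/7 (204.0.0.0 - 205.255.255.255) -> 33.55.135.39
  204.32.0.0/12 (204.32.0.0 - 204.47.255.255) -> 33.55.135.199
More-specific entries that do NOT match:
  204.174.233.208/29 (204.174.233.208 - 204.174.233.215) does not contain 204.46.233.208
  204.46.233.0/25 (204.46.233.0 - 204.46.233.127) does not contain 204.46.233.208
  200.46.233.128/25 (200.46.233.128 - 200.46.233.255) does not contain 204.46.233.208
  204.46.234.0/23 (204.46.234.0 - 204.46.235.255) does not contain 204.46.233.208
  204.46.248.0/21 (204.46.248.0 - 204.46.255.255) does not contain 204.46.233.208
  204.46.160.0/20 (204.46.160.0 - 204.46.175.255) does not contain 204.46.233.208
Longest matching prefix is /12 -> next hop 33.55.135.199.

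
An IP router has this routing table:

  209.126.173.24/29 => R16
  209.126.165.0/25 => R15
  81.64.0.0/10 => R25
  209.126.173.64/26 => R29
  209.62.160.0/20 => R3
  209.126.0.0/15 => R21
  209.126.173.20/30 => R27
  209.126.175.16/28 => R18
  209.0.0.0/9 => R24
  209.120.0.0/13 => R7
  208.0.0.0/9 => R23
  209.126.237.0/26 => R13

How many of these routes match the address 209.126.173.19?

Prefixes containing 209.126.173.19:
  209.0.0.0/9 (209.0.0.0 - 209.127.255.255)
  209.120.0.0/13 (209.120.0.0 - 209.127.255.255)
  209.126.0.0/15 (209.126.0.0 - 209.127.255.255)
Total matching entries: 3.

3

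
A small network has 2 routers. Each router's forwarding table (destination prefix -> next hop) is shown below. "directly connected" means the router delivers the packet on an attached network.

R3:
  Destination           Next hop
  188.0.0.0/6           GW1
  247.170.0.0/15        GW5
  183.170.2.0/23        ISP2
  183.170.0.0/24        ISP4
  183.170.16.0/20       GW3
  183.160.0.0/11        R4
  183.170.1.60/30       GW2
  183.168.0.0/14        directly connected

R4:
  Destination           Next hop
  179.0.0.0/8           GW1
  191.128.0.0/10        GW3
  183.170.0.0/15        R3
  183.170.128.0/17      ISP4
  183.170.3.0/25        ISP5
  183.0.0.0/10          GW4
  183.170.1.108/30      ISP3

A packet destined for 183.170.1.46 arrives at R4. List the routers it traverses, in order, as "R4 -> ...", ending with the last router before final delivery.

R4 -> R3

At R4: longest match for 183.170.1.46 is 183.170.0.0/15 -> R3
At R3: longest match for 183.170.1.46 is 183.168.0.0/14 -> directly connected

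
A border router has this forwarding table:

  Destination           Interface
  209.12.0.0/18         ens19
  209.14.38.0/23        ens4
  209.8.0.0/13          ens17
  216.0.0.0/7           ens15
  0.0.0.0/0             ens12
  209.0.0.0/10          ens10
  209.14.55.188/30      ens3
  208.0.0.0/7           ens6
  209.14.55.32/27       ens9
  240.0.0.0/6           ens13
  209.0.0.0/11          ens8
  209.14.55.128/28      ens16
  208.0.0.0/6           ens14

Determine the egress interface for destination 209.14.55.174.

Routes whose prefix contains 209.14.55.174:
  0.0.0.0/0 (default, matches everything) -> ens12
  208.0.0.0/6 (208.0.0.0 - 211.255.255.255) -> ens14
  208.0.0.0/7 (208.0.0.0 - 209.255.255.255) -> ens6
  209.0.0.0/10 (209.0.0.0 - 209.63.255.255) -> ens10
  209.0.0.0/11 (209.0.0.0 - 209.31.255.255) -> ens8
  209.8.0.0/13 (209.8.0.0 - 209.15.255.255) -> ens17
More-specific entries that do NOT match:
  209.14.55.188/30 (209.14.55.188 - 209.14.55.191) does not contain 209.14.55.174
  209.14.55.128/28 (209.14.55.128 - 209.14.55.143) does not contain 209.14.55.174
  209.14.55.32/27 (209.14.55.32 - 209.14.55.63) does not contain 209.14.55.174
  209.14.38.0/23 (209.14.38.0 - 209.14.39.255) does not contain 209.14.55.174
  209.12.0.0/18 (209.12.0.0 - 209.12.63.255) does not contain 209.14.55.174
Longest matching prefix is /13 -> interface ens17.

ens17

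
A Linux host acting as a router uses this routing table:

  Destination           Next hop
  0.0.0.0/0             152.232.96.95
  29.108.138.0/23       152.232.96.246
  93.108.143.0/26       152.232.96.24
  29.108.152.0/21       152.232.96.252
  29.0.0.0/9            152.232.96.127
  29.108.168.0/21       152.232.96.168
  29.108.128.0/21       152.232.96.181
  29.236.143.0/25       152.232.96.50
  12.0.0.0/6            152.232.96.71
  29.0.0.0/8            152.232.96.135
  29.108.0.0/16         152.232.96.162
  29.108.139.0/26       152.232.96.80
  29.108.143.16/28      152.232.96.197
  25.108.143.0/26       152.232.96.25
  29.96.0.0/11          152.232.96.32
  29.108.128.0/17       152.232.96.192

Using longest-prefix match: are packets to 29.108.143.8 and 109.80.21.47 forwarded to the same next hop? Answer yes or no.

no

29.108.143.8: longest match 29.108.128.0/17 -> 152.232.96.192
109.80.21.47: longest match 0.0.0.0/0 -> 152.232.96.95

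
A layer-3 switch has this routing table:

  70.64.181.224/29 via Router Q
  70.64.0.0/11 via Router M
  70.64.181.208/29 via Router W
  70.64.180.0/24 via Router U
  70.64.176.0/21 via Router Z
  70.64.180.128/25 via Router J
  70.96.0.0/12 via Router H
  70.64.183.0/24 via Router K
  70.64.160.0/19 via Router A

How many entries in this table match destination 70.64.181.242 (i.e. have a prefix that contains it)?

3

Prefixes containing 70.64.181.242:
  70.64.0.0/11 (70.64.0.0 - 70.95.255.255)
  70.64.160.0/19 (70.64.160.0 - 70.64.191.255)
  70.64.176.0/21 (70.64.176.0 - 70.64.183.255)
Total matching entries: 3.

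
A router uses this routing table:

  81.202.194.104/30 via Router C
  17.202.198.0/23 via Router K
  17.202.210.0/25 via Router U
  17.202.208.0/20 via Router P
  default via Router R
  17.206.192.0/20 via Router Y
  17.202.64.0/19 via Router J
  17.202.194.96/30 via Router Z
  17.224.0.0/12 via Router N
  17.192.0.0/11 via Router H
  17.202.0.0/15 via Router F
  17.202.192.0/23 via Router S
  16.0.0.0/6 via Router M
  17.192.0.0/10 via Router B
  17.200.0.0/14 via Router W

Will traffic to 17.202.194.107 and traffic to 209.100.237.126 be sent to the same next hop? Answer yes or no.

no

17.202.194.107: longest match 17.202.0.0/15 -> Router F
209.100.237.126: longest match 0.0.0.0/0 -> Router R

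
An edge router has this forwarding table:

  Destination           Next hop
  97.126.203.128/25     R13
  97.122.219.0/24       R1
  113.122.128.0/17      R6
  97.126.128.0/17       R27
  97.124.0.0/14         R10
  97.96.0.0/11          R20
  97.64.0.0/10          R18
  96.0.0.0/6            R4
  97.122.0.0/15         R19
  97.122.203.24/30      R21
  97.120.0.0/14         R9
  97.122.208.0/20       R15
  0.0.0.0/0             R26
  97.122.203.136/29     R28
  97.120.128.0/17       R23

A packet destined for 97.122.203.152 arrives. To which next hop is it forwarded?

R19

Routes whose prefix contains 97.122.203.152:
  0.0.0.0/0 (default, matches everything) -> R26
  96.0.0.0/6 (96.0.0.0 - 99.255.255.255) -> R4
  97.64.0.0/10 (97.64.0.0 - 97.127.255.255) -> R18
  97.96.0.0/11 (97.96.0.0 - 97.127.255.255) -> R20
  97.120.0.0/14 (97.120.0.0 - 97.123.255.255) -> R9
  97.122.0.0/15 (97.122.0.0 - 97.123.255.255) -> R19
More-specific entries that do NOT match:
  97.122.203.24/30 (97.122.203.24 - 97.122.203.27) does not contain 97.122.203.152
  97.122.203.136/29 (97.122.203.136 - 97.122.203.143) does not contain 97.122.203.152
  97.126.203.128/25 (97.126.203.128 - 97.126.203.255) does not contain 97.122.203.152
  97.122.219.0/24 (97.122.219.0 - 97.122.219.255) does not contain 97.122.203.152
  97.122.208.0/20 (97.122.208.0 - 97.122.223.255) does not contain 97.122.203.152
  113.122.128.0/17 (113.122.128.0 - 113.122.255.255) does not contain 97.122.203.152
  97.126.128.0/17 (97.126.128.0 - 97.126.255.255) does not contain 97.122.203.152
  97.120.128.0/17 (97.120.128.0 - 97.120.255.255) does not contain 97.122.203.152
Longest matching prefix is /15 -> next hop R19.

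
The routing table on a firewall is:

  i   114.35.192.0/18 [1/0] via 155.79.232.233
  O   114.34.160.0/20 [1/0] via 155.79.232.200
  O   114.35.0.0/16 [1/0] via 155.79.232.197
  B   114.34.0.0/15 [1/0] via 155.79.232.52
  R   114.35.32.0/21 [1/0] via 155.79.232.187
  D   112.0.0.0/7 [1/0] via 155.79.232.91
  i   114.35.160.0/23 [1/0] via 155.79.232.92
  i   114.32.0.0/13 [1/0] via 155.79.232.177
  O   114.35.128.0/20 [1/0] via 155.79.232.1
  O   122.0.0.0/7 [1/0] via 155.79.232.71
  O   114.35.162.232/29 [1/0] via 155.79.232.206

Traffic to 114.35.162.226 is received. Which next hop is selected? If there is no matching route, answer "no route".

155.79.232.197

Routes whose prefix contains 114.35.162.226:
  114.32.0.0/13 (114.32.0.0 - 114.39.255.255) -> 155.79.232.177
  114.34.0.0/15 (114.34.0.0 - 114.35.255.255) -> 155.79.232.52
  114.35.0.0/16 (114.35.0.0 - 114.35.255.255) -> 155.79.232.197
More-specific entries that do NOT match:
  114.35.162.232/29 (114.35.162.232 - 114.35.162.239) does not contain 114.35.162.226
  114.35.160.0/23 (114.35.160.0 - 114.35.161.255) does not contain 114.35.162.226
  114.35.32.0/21 (114.35.32.0 - 114.35.39.255) does not contain 114.35.162.226
  114.34.160.0/20 (114.34.160.0 - 114.34.175.255) does not contain 114.35.162.226
  114.35.128.0/20 (114.35.128.0 - 114.35.143.255) does not contain 114.35.162.226
  114.35.192.0/18 (114.35.192.0 - 114.35.255.255) does not contain 114.35.162.226
Longest matching prefix is /16 -> next hop 155.79.232.197.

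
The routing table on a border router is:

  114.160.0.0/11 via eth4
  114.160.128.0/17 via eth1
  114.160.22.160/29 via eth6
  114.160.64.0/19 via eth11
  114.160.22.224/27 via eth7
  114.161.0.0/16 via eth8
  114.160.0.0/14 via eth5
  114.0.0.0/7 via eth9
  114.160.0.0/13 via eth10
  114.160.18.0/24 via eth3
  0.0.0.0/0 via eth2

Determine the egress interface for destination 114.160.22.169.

Routes whose prefix contains 114.160.22.169:
  0.0.0.0/0 (default, matches everything) -> eth2
  114.0.0.0/7 (114.0.0.0 - 115.255.255.255) -> eth9
  114.160.0.0/11 (114.160.0.0 - 114.191.255.255) -> eth4
  114.160.0.0/13 (114.160.0.0 - 114.167.255.255) -> eth10
  114.160.0.0/14 (114.160.0.0 - 114.163.255.255) -> eth5
More-specific entries that do NOT match:
  114.160.22.160/29 (114.160.22.160 - 114.160.22.167) does not contain 114.160.22.169
  114.160.22.224/27 (114.160.22.224 - 114.160.22.255) does not contain 114.160.22.169
  114.160.18.0/24 (114.160.18.0 - 114.160.18.255) does not contain 114.160.22.169
  114.160.64.0/19 (114.160.64.0 - 114.160.95.255) does not contain 114.160.22.169
  114.160.128.0/17 (114.160.128.0 - 114.160.255.255) does not contain 114.160.22.169
  114.161.0.0/16 (114.161.0.0 - 114.161.255.255) does not contain 114.160.22.169
Longest matching prefix is /14 -> interface eth5.

eth5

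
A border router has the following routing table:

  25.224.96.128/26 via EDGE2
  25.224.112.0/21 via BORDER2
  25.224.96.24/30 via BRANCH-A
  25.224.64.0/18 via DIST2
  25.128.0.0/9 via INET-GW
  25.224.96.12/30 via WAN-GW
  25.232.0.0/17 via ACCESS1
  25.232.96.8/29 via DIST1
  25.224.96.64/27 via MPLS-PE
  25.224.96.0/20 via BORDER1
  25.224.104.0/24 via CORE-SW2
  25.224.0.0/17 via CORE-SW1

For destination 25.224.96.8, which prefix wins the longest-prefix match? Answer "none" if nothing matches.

25.224.96.0/20

Entries matching 25.224.96.8:
  25.128.0.0/9 (25.128.0.0 - 25.255.255.255)
  25.224.0.0/17 (25.224.0.0 - 25.224.127.255)
  25.224.64.0/18 (25.224.64.0 - 25.224.127.255)
  25.224.96.0/20 (25.224.96.0 - 25.224.111.255)
Most specific is 25.224.96.0/20.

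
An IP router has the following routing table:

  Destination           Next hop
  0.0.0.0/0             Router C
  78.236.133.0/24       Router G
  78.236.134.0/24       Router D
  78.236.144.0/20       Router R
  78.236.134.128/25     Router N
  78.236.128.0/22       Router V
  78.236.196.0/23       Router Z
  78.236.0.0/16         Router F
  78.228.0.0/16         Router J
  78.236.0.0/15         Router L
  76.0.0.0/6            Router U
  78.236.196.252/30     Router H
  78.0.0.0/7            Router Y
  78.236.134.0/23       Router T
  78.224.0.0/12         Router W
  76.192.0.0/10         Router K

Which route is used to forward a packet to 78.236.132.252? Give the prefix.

78.236.0.0/16

Entries matching 78.236.132.252:
  0.0.0.0/0 (default, matches everything)
  76.0.0.0/6 (76.0.0.0 - 79.255.255.255)
  78.0.0.0/7 (78.0.0.0 - 79.255.255.255)
  78.224.0.0/12 (78.224.0.0 - 78.239.255.255)
  78.236.0.0/15 (78.236.0.0 - 78.237.255.255)
  78.236.0.0/16 (78.236.0.0 - 78.236.255.255)
Most specific is 78.236.0.0/16.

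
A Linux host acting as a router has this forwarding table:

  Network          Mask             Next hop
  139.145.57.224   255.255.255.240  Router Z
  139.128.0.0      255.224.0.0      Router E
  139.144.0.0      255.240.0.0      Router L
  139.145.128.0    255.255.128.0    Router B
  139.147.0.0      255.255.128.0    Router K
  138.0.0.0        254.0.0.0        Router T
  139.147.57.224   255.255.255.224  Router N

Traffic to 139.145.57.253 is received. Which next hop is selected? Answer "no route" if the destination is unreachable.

Routes whose prefix contains 139.145.57.253:
  138.0.0.0/7 (138.0.0.0 - 139.255.255.255) -> Router T
  139.128.0.0/11 (139.128.0.0 - 139.159.255.255) -> Router E
  139.144.0.0/12 (139.144.0.0 - 139.159.255.255) -> Router L
More-specific entries that do NOT match:
  139.145.57.224/28 (139.145.57.224 - 139.145.57.239) does not contain 139.145.57.253
  139.147.57.224/27 (139.147.57.224 - 139.147.57.255) does not contain 139.145.57.253
  139.145.128.0/17 (139.145.128.0 - 139.145.255.255) does not contain 139.145.57.253
  139.147.0.0/17 (139.147.0.0 - 139.147.127.255) does not contain 139.145.57.253
Longest matching prefix is /12 -> next hop Router L.

Router L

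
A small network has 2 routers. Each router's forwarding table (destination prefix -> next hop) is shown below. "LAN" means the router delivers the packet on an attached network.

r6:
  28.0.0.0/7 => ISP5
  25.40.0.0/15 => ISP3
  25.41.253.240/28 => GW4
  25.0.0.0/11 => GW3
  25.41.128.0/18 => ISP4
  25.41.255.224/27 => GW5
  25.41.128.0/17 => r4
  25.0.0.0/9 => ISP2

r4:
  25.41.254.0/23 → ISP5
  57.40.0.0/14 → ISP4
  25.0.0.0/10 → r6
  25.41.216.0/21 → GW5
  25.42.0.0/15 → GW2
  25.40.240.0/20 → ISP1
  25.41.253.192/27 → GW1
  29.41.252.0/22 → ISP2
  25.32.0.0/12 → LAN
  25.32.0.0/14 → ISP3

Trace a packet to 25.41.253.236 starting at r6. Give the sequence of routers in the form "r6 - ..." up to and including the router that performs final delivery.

r6 - r4

At r6: longest match for 25.41.253.236 is 25.41.128.0/17 -> r4
At r4: longest match for 25.41.253.236 is 25.32.0.0/12 -> LAN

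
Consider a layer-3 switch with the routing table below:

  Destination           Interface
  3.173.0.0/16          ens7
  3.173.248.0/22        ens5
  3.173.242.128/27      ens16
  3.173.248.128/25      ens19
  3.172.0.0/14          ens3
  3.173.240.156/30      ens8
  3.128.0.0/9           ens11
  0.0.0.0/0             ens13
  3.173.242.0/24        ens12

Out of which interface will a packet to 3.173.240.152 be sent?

ens7

Routes whose prefix contains 3.173.240.152:
  0.0.0.0/0 (default, matches everything) -> ens13
  3.128.0.0/9 (3.128.0.0 - 3.255.255.255) -> ens11
  3.172.0.0/14 (3.172.0.0 - 3.175.255.255) -> ens3
  3.173.0.0/16 (3.173.0.0 - 3.173.255.255) -> ens7
More-specific entries that do NOT match:
  3.173.240.156/30 (3.173.240.156 - 3.173.240.159) does not contain 3.173.240.152
  3.173.242.128/27 (3.173.242.128 - 3.173.242.159) does not contain 3.173.240.152
  3.173.248.128/25 (3.173.248.128 - 3.173.248.255) does not contain 3.173.240.152
  3.173.242.0/24 (3.173.242.0 - 3.173.242.255) does not contain 3.173.240.152
  3.173.248.0/22 (3.173.248.0 - 3.173.251.255) does not contain 3.173.240.152
Longest matching prefix is /16 -> interface ens7.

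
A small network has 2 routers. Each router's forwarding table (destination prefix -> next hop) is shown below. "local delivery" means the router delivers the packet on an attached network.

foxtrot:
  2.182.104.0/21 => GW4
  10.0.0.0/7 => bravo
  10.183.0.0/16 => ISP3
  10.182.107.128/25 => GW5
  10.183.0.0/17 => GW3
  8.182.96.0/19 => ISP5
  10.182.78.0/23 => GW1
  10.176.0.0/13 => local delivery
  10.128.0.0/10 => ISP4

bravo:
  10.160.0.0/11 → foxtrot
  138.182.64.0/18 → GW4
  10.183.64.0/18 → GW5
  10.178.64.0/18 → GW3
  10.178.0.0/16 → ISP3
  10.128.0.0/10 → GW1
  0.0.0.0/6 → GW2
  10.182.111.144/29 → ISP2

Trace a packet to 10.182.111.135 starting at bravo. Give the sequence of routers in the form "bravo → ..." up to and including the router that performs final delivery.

bravo → foxtrot

At bravo: longest match for 10.182.111.135 is 10.160.0.0/11 -> foxtrot
At foxtrot: longest match for 10.182.111.135 is 10.176.0.0/13 -> local delivery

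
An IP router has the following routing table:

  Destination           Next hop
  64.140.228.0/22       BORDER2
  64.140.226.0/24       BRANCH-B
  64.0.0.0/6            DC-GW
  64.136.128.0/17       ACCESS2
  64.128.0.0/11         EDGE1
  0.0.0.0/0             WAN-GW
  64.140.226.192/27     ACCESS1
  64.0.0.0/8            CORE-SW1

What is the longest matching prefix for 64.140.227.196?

Entries matching 64.140.227.196:
  0.0.0.0/0 (default, matches everything)
  64.0.0.0/6 (64.0.0.0 - 67.255.255.255)
  64.0.0.0/8 (64.0.0.0 - 64.255.255.255)
  64.128.0.0/11 (64.128.0.0 - 64.159.255.255)
Most specific is 64.128.0.0/11.

64.128.0.0/11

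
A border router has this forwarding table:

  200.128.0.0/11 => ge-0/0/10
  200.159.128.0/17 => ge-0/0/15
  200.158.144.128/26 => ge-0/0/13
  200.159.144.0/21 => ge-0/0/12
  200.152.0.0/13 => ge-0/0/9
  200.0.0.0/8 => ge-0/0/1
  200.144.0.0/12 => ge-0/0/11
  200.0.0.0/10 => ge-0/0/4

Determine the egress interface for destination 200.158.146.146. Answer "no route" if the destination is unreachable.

ge-0/0/9

Routes whose prefix contains 200.158.146.146:
  200.0.0.0/8 (200.0.0.0 - 200.255.255.255) -> ge-0/0/1
  200.128.0.0/11 (200.128.0.0 - 200.159.255.255) -> ge-0/0/10
  200.144.0.0/12 (200.144.0.0 - 200.159.255.255) -> ge-0/0/11
  200.152.0.0/13 (200.152.0.0 - 200.159.255.255) -> ge-0/0/9
More-specific entries that do NOT match:
  200.158.144.128/26 (200.158.144.128 - 200.158.144.191) does not contain 200.158.146.146
  200.159.144.0/21 (200.159.144.0 - 200.159.151.255) does not contain 200.158.146.146
  200.159.128.0/17 (200.159.128.0 - 200.159.255.255) does not contain 200.158.146.146
Longest matching prefix is /13 -> interface ge-0/0/9.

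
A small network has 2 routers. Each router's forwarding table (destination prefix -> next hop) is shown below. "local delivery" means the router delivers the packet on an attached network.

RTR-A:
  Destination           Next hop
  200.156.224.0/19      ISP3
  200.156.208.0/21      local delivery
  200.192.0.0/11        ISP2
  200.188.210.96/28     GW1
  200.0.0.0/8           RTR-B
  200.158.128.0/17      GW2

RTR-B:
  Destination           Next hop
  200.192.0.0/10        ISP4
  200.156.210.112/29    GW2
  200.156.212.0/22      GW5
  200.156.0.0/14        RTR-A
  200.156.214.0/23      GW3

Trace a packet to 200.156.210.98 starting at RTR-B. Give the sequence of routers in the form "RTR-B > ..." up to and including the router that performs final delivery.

At RTR-B: longest match for 200.156.210.98 is 200.156.0.0/14 -> RTR-A
At RTR-A: longest match for 200.156.210.98 is 200.156.208.0/21 -> local delivery

RTR-B > RTR-A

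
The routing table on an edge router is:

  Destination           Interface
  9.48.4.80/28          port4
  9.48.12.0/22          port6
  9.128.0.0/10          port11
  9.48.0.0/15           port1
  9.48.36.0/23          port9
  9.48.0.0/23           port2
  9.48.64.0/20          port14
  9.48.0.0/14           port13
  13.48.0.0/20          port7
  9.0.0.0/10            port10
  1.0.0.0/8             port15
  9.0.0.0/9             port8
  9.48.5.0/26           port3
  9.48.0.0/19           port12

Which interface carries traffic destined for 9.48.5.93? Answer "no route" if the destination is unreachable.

Routes whose prefix contains 9.48.5.93:
  9.0.0.0/9 (9.0.0.0 - 9.127.255.255) -> port8
  9.0.0.0/10 (9.0.0.0 - 9.63.255.255) -> port10
  9.48.0.0/14 (9.48.0.0 - 9.51.255.255) -> port13
  9.48.0.0/15 (9.48.0.0 - 9.49.255.255) -> port1
  9.48.0.0/19 (9.48.0.0 - 9.48.31.255) -> port12
More-specific entries that do NOT match:
  9.48.4.80/28 (9.48.4.80 - 9.48.4.95) does not contain 9.48.5.93
  9.48.5.0/26 (9.48.5.0 - 9.48.5.63) does not contain 9.48.5.93
  9.48.36.0/23 (9.48.36.0 - 9.48.37.255) does not contain 9.48.5.93
  9.48.0.0/23 (9.48.0.0 - 9.48.1.255) does not contain 9.48.5.93
  9.48.12.0/22 (9.48.12.0 - 9.48.15.255) does not contain 9.48.5.93
  9.48.64.0/20 (9.48.64.0 - 9.48.79.255) does not contain 9.48.5.93
  13.48.0.0/20 (13.48.0.0 - 13.48.15.255) does not contain 9.48.5.93
Longest matching prefix is /19 -> interface port12.

port12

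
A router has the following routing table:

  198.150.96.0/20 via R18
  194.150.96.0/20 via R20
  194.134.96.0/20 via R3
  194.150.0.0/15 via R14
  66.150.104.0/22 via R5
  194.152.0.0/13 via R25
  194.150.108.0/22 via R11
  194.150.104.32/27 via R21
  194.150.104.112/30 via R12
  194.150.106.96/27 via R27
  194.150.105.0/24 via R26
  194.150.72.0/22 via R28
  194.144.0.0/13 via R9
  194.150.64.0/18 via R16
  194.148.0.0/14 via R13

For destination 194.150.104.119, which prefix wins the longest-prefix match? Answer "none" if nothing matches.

Entries matching 194.150.104.119:
  194.144.0.0/13 (194.144.0.0 - 194.151.255.255)
  194.148.0.0/14 (194.148.0.0 - 194.151.255.255)
  194.150.0.0/15 (194.150.0.0 - 194.151.255.255)
  194.150.64.0/18 (194.150.64.0 - 194.150.127.255)
  194.150.96.0/20 (194.150.96.0 - 194.150.111.255)
Most specific is 194.150.96.0/20.

194.150.96.0/20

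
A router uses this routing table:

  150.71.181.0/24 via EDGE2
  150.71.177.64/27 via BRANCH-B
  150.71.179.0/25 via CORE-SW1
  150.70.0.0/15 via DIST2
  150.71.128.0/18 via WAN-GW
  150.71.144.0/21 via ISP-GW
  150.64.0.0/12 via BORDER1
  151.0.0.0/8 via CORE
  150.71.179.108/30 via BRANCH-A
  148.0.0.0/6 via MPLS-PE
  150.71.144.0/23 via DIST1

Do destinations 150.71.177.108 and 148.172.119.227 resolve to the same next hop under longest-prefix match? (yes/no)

no

150.71.177.108: longest match 150.71.128.0/18 -> WAN-GW
148.172.119.227: longest match 148.0.0.0/6 -> MPLS-PE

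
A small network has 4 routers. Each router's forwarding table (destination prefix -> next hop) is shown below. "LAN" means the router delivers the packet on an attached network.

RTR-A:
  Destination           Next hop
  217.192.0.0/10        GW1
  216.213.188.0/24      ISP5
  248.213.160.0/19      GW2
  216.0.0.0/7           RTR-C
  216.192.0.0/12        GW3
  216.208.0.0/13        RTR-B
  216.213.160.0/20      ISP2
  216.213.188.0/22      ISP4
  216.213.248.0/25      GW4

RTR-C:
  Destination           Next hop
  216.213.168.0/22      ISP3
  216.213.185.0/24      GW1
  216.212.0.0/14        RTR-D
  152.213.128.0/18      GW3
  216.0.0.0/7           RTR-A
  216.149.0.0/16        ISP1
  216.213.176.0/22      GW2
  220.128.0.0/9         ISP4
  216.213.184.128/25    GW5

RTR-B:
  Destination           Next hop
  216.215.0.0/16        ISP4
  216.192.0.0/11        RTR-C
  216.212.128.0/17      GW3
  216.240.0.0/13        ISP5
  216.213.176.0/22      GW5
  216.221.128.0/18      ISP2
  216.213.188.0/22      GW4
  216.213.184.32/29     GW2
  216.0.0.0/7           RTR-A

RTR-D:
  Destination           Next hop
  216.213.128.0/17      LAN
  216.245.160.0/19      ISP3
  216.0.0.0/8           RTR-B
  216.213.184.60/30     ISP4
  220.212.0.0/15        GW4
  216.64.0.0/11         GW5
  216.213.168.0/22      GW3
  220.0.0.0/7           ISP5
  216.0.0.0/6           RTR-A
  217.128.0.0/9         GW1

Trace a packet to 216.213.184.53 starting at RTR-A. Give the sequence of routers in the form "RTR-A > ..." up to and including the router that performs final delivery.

At RTR-A: longest match for 216.213.184.53 is 216.208.0.0/13 -> RTR-B
At RTR-B: longest match for 216.213.184.53 is 216.192.0.0/11 -> RTR-C
At RTR-C: longest match for 216.213.184.53 is 216.212.0.0/14 -> RTR-D
At RTR-D: longest match for 216.213.184.53 is 216.213.128.0/17 -> LAN

RTR-A > RTR-B > RTR-C > RTR-D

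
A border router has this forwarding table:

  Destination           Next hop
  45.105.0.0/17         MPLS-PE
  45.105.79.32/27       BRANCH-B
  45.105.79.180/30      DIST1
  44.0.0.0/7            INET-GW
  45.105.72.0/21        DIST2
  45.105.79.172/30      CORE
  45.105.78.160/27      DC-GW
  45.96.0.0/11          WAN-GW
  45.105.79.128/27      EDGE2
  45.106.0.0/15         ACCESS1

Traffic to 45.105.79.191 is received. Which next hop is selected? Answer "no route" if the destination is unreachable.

DIST2

Routes whose prefix contains 45.105.79.191:
  44.0.0.0/7 (44.0.0.0 - 45.255.255.255) -> INET-GW
  45.96.0.0/11 (45.96.0.0 - 45.127.255.255) -> WAN-GW
  45.105.0.0/17 (45.105.0.0 - 45.105.127.255) -> MPLS-PE
  45.105.72.0/21 (45.105.72.0 - 45.105.79.255) -> DIST2
More-specific entries that do NOT match:
  45.105.79.180/30 (45.105.79.180 - 45.105.79.183) does not contain 45.105.79.191
  45.105.79.172/30 (45.105.79.172 - 45.105.79.175) does not contain 45.105.79.191
  45.105.79.32/27 (45.105.79.32 - 45.105.79.63) does not contain 45.105.79.191
  45.105.78.160/27 (45.105.78.160 - 45.105.78.191) does not contain 45.105.79.191
  45.105.79.128/27 (45.105.79.128 - 45.105.79.159) does not contain 45.105.79.191
Longest matching prefix is /21 -> next hop DIST2.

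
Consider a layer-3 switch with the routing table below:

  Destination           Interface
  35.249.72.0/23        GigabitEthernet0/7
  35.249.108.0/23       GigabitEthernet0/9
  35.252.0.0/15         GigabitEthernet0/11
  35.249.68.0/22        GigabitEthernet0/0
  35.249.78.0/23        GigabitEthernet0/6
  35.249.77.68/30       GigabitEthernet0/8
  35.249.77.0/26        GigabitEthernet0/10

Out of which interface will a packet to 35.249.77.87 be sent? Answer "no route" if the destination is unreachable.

No entry's prefix contains 35.249.77.87; there is no default route.

no route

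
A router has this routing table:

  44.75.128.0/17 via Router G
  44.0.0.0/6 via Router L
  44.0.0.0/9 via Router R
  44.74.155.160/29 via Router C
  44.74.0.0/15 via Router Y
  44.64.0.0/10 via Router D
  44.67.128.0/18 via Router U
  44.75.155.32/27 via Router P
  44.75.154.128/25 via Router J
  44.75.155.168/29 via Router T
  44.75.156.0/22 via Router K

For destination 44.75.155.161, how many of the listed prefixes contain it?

5

Prefixes containing 44.75.155.161:
  44.0.0.0/6 (44.0.0.0 - 47.255.255.255)
  44.0.0.0/9 (44.0.0.0 - 44.127.255.255)
  44.64.0.0/10 (44.64.0.0 - 44.127.255.255)
  44.74.0.0/15 (44.74.0.0 - 44.75.255.255)
  44.75.128.0/17 (44.75.128.0 - 44.75.255.255)
Total matching entries: 5.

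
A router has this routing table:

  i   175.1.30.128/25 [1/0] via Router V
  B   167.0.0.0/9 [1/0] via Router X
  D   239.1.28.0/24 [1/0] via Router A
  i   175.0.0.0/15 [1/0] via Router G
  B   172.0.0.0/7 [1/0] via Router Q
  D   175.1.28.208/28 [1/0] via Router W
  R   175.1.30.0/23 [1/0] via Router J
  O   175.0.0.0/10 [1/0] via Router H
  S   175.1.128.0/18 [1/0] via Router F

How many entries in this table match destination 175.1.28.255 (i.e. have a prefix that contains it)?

2

Prefixes containing 175.1.28.255:
  175.0.0.0/10 (175.0.0.0 - 175.63.255.255)
  175.0.0.0/15 (175.0.0.0 - 175.1.255.255)
Total matching entries: 2.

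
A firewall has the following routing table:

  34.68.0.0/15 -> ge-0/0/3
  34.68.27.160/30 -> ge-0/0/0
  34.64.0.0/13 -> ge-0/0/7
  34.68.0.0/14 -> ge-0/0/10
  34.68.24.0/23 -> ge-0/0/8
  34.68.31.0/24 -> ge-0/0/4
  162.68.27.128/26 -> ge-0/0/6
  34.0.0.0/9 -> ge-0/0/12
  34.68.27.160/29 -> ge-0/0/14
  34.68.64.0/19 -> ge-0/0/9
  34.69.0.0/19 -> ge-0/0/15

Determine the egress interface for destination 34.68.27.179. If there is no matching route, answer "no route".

Routes whose prefix contains 34.68.27.179:
  34.0.0.0/9 (34.0.0.0 - 34.127.255.255) -> ge-0/0/12
  34.64.0.0/13 (34.64.0.0 - 34.71.255.255) -> ge-0/0/7
  34.68.0.0/14 (34.68.0.0 - 34.71.255.255) -> ge-0/0/10
  34.68.0.0/15 (34.68.0.0 - 34.69.255.255) -> ge-0/0/3
More-specific entries that do NOT match:
  34.68.27.160/30 (34.68.27.160 - 34.68.27.163) does not contain 34.68.27.179
  34.68.27.160/29 (34.68.27.160 - 34.68.27.167) does not contain 34.68.27.179
  162.68.27.128/26 (162.68.27.128 - 162.68.27.191) does not contain 34.68.27.179
  34.68.31.0/24 (34.68.31.0 - 34.68.31.255) does not contain 34.68.27.179
  34.68.24.0/23 (34.68.24.0 - 34.68.25.255) does not contain 34.68.27.179
  34.68.64.0/19 (34.68.64.0 - 34.68.95.255) does not contain 34.68.27.179
  34.69.0.0/19 (34.69.0.0 - 34.69.31.255) does not contain 34.68.27.179
Longest matching prefix is /15 -> interface ge-0/0/3.

ge-0/0/3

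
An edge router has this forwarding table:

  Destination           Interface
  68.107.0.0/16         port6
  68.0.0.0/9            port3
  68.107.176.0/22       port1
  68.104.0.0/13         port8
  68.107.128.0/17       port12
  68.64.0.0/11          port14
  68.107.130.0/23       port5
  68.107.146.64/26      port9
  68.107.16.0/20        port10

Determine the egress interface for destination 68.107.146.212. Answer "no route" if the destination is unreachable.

Routes whose prefix contains 68.107.146.212:
  68.0.0.0/9 (68.0.0.0 - 68.127.255.255) -> port3
  68.104.0.0/13 (68.104.0.0 - 68.111.255.255) -> port8
  68.107.0.0/16 (68.107.0.0 - 68.107.255.255) -> port6
  68.107.128.0/17 (68.107.128.0 - 68.107.255.255) -> port12
More-specific entries that do NOT match:
  68.107.146.64/26 (68.107.146.64 - 68.107.146.127) does not contain 68.107.146.212
  68.107.130.0/23 (68.107.130.0 - 68.107.131.255) does not contain 68.107.146.212
  68.107.176.0/22 (68.107.176.0 - 68.107.179.255) does not contain 68.107.146.212
  68.107.16.0/20 (68.107.16.0 - 68.107.31.255) does not contain 68.107.146.212
Longest matching prefix is /17 -> interface port12.

port12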